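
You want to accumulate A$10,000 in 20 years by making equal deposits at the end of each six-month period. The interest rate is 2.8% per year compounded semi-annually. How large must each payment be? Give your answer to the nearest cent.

Level ordinary annuity; solve FV = PMT × [((1+r)^n − 1)/r] for PMT.
Periodic rate r = 0.028/2 per half-year; n is counted in half-years.
With n = 40: PMT = 10,000 / ([((1+r)^n − 1)/r]) = A$188.20

A$188.20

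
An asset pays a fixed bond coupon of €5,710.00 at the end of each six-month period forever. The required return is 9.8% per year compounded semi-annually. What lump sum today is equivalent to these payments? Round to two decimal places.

€116,530.61

Periodic rate r = 0.098/2 per half-year.
Level perpetuity: PV = PMT / r = 5,710 / (0.098/2) = €116,530.61.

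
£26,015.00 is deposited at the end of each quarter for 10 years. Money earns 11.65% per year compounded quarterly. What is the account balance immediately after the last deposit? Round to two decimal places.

£1,923,107.82

This is an ordinary annuity: 40 deposits of £26,015.00 at the end of each quarter.
Periodic rate r = 0.1165/4 per quarter; n is counted in quarters.
FV = PMT × [((1+r)^n − 1)/r] = 26,015 × [(1+r)^40 − 1] / r = £1,923,107.82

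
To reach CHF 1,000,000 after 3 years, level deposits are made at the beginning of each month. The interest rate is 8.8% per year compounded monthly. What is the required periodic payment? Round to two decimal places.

Level annuity due; solve FV = PMT × [((1+r)^n − 1)/r] × (1+r) for PMT.
Periodic rate r = 0.088/12 per month; n is counted in months.
With n = 36: PMT = 1,000,000 / ([((1+r)^n − 1)/r] × (1+r)) = CHF 24,195.96

CHF 24,195.96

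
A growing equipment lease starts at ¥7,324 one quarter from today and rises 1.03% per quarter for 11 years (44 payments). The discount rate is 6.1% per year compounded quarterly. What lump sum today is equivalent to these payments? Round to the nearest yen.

¥286,304

Periodic rate r = 0.061/4 per quarter; n is counted in quarters.
Growing ordinary annuity: PV = PMT₁ × [1 − ((1+g)/(1+r))^n] / (r − g) = 7,324 × [1 − ((1+0.0103)/(1+r))^44] / (r − 0.0103) = ¥286,304.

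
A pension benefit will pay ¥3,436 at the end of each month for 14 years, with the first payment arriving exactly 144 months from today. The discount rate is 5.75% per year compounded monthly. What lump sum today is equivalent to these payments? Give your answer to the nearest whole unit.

¥199,836

Ordinary annuity of 168 payments, first payment at period 144.
Periodic rate r = 0.0575/12 per month; n is counted in months.
The ordinary-annuity PV formula values the stream one period before the first payment (period 143); discount that back 143 periods:
PV₀ = 3,436 × [1 − (1+r)^−168] / r × (1+r)^−143 = ¥199,836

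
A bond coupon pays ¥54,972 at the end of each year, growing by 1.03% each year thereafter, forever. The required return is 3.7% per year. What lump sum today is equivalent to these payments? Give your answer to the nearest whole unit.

Periodic rate r = 0.037 per year.
Growing perpetuity (Gordon): PV = PMT₁ / (r − g) = 54,972 / (r − 0.0103) = ¥2,058,876.

¥2,058,876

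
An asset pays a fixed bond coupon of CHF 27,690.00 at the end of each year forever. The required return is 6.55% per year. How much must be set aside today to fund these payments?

CHF 422,748.09

Periodic rate r = 0.0655 per year.
Level perpetuity: PV = PMT / r = 27,690 / (0.0655) = CHF 422,748.09.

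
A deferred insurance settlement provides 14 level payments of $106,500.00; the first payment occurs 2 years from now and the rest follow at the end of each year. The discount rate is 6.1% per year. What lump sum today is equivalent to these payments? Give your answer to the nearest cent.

Ordinary annuity of 14 payments, first payment at period 2.
Periodic rate r = 0.061 per year.
The ordinary-annuity PV formula values the stream one period before the first payment (period 1); discount that back 1 periods:
PV₀ = 106,500 × [1 − (1+r)^−14] / r × (1+r)^−1 = $927,252.51

$927,252.51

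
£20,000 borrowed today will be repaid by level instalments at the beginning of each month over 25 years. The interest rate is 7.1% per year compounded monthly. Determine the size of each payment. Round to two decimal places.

£141.80

Level annuity due; solve PV = PMT × [(1 − (1+r)^−n)/r] × (1+r) for PMT.
Periodic rate r = 0.071/12 per month; n is counted in months.
With n = 300: PMT = 20,000 / ([(1 − (1+r)^−n)/r] × (1+r)) = £141.80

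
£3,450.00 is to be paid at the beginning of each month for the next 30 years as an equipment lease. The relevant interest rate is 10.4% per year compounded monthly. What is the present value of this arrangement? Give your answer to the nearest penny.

£383,556.68

This is an annuity due: 360 payments of £3,450.00 at the beginning of each month.
Periodic rate r = 0.104/12 per month; n is counted in months.
PV = PMT × [(1 − (1+r)^−n)/r] × (1+r) = 3,450 × [1 − (1+r)^−360] / r × (1+r) = £383,556.68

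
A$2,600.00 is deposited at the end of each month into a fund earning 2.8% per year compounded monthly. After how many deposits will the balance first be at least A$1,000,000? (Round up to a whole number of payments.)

Periodic rate r = 0.028/12 per month; n is counted in months.
Ordinary annuity FV: 1,000,000 = 2,600 × [((1+r)^n − 1)/r].
(1+r)^n = 1 + 1,000,000 × r / 2,600, so n = ln(1 + 1,000,000·r/2,600) / ln(1+r) = 274.82.
Round up to a whole number of payments: n = 275.

275 payments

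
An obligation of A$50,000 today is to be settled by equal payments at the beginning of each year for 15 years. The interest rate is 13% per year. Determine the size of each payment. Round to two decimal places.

Level annuity due; solve PV = PMT × [(1 − (1+r)^−n)/r] × (1+r) for PMT.
Periodic rate r = 0.13 per year.
With n = 15: PMT = 50,000 / ([(1 − (1+r)^−n)/r] × (1+r)) = A$6,846.98

A$6,846.98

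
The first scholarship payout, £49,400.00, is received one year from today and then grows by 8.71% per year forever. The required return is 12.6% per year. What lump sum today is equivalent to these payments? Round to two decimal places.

£1,269,922.88

Periodic rate r = 0.126 per year.
Growing perpetuity (Gordon): PV = PMT₁ / (r − g) = 49,400 / (r − 0.0871) = £1,269,922.88.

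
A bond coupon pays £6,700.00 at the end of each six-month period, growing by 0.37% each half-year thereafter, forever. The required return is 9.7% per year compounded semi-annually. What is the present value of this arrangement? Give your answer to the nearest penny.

£149,553.57

Periodic rate r = 0.097/2 per half-year.
Growing perpetuity (Gordon): PV = PMT₁ / (r − g) = 6,700 / (r − 0.0037) = £149,553.57.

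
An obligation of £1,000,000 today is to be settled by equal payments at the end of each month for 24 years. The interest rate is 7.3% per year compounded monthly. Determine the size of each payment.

£7,367.93

Level ordinary annuity; solve PV = PMT × [(1 − (1+r)^−n)/r] for PMT.
Periodic rate r = 0.073/12 per month; n is counted in months.
With n = 288: PMT = 1,000,000 / ([(1 − (1+r)^−n)/r]) = £7,367.93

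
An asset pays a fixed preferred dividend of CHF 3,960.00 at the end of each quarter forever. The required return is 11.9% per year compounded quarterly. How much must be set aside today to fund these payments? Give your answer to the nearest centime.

CHF 133,109.24

Periodic rate r = 0.119/4 per quarter.
Level perpetuity: PV = PMT / r = 3,960 / (0.119/4) = CHF 133,109.24.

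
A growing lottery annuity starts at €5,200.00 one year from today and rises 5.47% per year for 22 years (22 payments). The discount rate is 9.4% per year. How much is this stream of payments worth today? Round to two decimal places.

€73,150.30

Periodic rate r = 0.094 per year.
Growing ordinary annuity: PV = PMT₁ × [1 − ((1+g)/(1+r))^n] / (r − g) = 5,200 × [1 − ((1+0.0547)/(1+r))^22] / (r − 0.0547) = €73,150.30.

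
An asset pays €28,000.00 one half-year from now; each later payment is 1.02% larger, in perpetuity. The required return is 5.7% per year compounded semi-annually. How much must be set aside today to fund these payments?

Periodic rate r = 0.057/2 per half-year.
Growing perpetuity (Gordon): PV = PMT₁ / (r − g) = 28,000 / (r − 0.0102) = €1,530,054.64.

€1,530,054.64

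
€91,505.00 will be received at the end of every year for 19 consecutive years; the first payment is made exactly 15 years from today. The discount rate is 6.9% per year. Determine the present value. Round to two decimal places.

Ordinary annuity of 19 payments, first payment at period 15.
Periodic rate r = 0.069 per year.
The ordinary-annuity PV formula values the stream one period before the first payment (period 14); discount that back 14 periods:
PV₀ = 91,505 × [1 − (1+r)^−19] / r × (1+r)^−14 = €374,417.47

€374,417.47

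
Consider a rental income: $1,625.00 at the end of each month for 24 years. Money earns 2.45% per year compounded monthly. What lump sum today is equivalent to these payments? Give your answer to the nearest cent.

This is an ordinary annuity: 288 payments of $1,625.00 at the end of each month.
Periodic rate r = 0.0245/12 per month; n is counted in months.
PV = PMT × [(1 − (1+r)^−n)/r] = 1,625 × [1 − (1+r)^−288] / r = $353,570.74

$353,570.74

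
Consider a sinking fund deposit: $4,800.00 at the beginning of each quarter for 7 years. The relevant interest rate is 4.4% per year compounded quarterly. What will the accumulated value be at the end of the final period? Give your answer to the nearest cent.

$158,119.51

This is an annuity due: 28 deposits of $4,800.00 at the beginning of each quarter.
Periodic rate r = 0.044/4 per quarter; n is counted in quarters.
FV = PMT × [((1+r)^n − 1)/r] × (1+r) = 4,800 × [(1+r)^28 − 1] / r × (1+r) = $158,119.51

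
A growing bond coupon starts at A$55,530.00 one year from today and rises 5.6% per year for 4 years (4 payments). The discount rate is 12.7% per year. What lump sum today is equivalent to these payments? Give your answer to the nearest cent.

Periodic rate r = 0.127 per year.
Growing ordinary annuity: PV = PMT₁ × [1 − ((1+g)/(1+r))^n] / (r − g) = 55,530 × [1 − ((1+0.056)/(1+r))^4] / (r − 0.056) = A$179,234.82.

A$179,234.82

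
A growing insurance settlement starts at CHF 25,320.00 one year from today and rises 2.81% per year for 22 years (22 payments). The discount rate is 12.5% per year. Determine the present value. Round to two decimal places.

CHF 225,278.76

Periodic rate r = 0.125 per year.
Growing ordinary annuity: PV = PMT₁ × [1 − ((1+g)/(1+r))^n] / (r − g) = 25,320 × [1 − ((1+0.0281)/(1+r))^22] / (r − 0.0281) = CHF 225,278.76.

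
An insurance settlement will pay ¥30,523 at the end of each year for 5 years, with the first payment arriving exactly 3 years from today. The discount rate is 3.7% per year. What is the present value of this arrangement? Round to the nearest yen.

Ordinary annuity of 5 payments, first payment at period 3.
Periodic rate r = 0.037 per year.
The ordinary-annuity PV formula values the stream one period before the first payment (period 2); discount that back 2 periods:
PV₀ = 30,523 × [1 − (1+r)^−5] / r × (1+r)^−2 = ¥127,431

¥127,431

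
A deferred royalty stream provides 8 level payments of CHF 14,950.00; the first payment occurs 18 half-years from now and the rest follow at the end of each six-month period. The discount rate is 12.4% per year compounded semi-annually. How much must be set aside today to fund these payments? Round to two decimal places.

Ordinary annuity of 8 payments, first payment at period 18.
Periodic rate r = 0.124/2 per half-year; n is counted in half-years.
The ordinary-annuity PV formula values the stream one period before the first payment (period 17); discount that back 17 periods:
PV₀ = 14,950 × [1 − (1+r)^−8] / r × (1+r)^−17 = CHF 33,126.17

CHF 33,126.17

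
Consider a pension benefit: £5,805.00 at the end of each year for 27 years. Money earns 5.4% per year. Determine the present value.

£81,515.64

This is an ordinary annuity: 27 payments of £5,805.00 at the end of each year.
Periodic rate r = 0.054 per year.
PV = PMT × [(1 − (1+r)^−n)/r] = 5,805 × [1 − (1+r)^−27] / r = £81,515.64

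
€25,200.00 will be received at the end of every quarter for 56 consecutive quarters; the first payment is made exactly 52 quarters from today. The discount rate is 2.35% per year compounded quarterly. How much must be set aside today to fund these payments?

Ordinary annuity of 56 payments, first payment at period 52.
Periodic rate r = 0.0235/4 per quarter; n is counted in quarters.
The ordinary-annuity PV formula values the stream one period before the first payment (period 51); discount that back 51 periods:
PV₀ = 25,200 × [1 − (1+r)^−56] / r × (1+r)^−51 = €889,783.41

€889,783.41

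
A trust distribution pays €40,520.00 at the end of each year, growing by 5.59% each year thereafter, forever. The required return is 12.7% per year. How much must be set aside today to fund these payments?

Periodic rate r = 0.127 per year.
Growing perpetuity (Gordon): PV = PMT₁ / (r − g) = 40,520 / (r − 0.0559) = €569,901.55.

€569,901.55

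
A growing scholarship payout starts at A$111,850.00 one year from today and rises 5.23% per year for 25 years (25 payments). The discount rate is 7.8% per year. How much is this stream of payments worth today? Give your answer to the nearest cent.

Periodic rate r = 0.078 per year.
Growing ordinary annuity: PV = PMT₁ × [1 − ((1+g)/(1+r))^n] / (r − g) = 111,850 × [1 − ((1+0.0523)/(1+r))^25] / (r − 0.0523) = A$1,971,339.04.

A$1,971,339.04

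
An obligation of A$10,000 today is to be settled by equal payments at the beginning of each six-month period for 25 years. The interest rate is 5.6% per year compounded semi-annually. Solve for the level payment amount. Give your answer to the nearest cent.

A$363.84

Level annuity due; solve PV = PMT × [(1 − (1+r)^−n)/r] × (1+r) for PMT.
Periodic rate r = 0.056/2 per half-year; n is counted in half-years.
With n = 50: PMT = 10,000 / ([(1 − (1+r)^−n)/r] × (1+r)) = A$363.84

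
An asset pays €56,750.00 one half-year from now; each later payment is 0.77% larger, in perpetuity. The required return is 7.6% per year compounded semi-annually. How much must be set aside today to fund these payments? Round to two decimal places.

Periodic rate r = 0.076/2 per half-year.
Growing perpetuity (Gordon): PV = PMT₁ / (r − g) = 56,750 / (r − 0.0077) = €1,872,937.29.

€1,872,937.29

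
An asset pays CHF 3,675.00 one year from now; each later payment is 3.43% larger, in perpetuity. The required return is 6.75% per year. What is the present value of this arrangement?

CHF 110,692.77

Periodic rate r = 0.0675 per year.
Growing perpetuity (Gordon): PV = PMT₁ / (r − g) = 3,675 / (r − 0.0343) = CHF 110,692.77.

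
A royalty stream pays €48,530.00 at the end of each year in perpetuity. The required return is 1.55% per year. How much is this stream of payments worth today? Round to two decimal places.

€3,130,967.74

Periodic rate r = 0.0155 per year.
Level perpetuity: PV = PMT / r = 48,530 / (0.0155) = €3,130,967.74.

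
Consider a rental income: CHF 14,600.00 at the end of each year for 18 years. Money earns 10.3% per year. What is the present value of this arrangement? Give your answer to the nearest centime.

CHF 117,472.73

This is an ordinary annuity: 18 payments of CHF 14,600.00 at the end of each year.
Periodic rate r = 0.103 per year.
PV = PMT × [(1 − (1+r)^−n)/r] = 14,600 × [1 − (1+r)^−18] / r = CHF 117,472.73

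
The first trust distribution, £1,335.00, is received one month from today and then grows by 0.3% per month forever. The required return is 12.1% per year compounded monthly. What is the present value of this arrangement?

Periodic rate r = 0.121/12 per month.
Growing perpetuity (Gordon): PV = PMT₁ / (r − g) = 1,335 / (r − 0.003) = £188,470.59.

£188,470.59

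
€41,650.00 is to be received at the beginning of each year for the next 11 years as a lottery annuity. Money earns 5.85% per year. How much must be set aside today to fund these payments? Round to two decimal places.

€350,387.97

This is an annuity due: 11 payments of €41,650.00 at the beginning of each year.
Periodic rate r = 0.0585 per year.
PV = PMT × [(1 − (1+r)^−n)/r] × (1+r) = 41,650 × [1 − (1+r)^−11] / r × (1+r) = €350,387.97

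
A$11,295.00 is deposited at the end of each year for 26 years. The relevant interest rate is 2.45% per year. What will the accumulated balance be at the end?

This is an ordinary annuity: 26 deposits of A$11,295.00 at the end of each year.
Periodic rate r = 0.0245 per year.
FV = PMT × [((1+r)^n − 1)/r] = 11,295 × [(1+r)^26 − 1] / r = A$404,009.62

A$404,009.62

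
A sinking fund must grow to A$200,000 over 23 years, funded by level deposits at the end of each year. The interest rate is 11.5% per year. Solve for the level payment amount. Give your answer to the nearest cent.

A$2,048.62

Level ordinary annuity; solve FV = PMT × [((1+r)^n − 1)/r] for PMT.
Periodic rate r = 0.115 per year.
With n = 23: PMT = 200,000 / ([((1+r)^n − 1)/r]) = A$2,048.62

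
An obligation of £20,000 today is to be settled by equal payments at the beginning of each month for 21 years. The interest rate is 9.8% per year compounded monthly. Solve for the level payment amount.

Level annuity due; solve PV = PMT × [(1 − (1+r)^−n)/r] × (1+r) for PMT.
Periodic rate r = 0.098/12 per month; n is counted in months.
With n = 252: PMT = 20,000 / ([(1 − (1+r)^−n)/r] × (1+r)) = £185.96

£185.96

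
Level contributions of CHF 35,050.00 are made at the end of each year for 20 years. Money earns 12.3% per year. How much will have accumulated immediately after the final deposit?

This is an ordinary annuity: 20 deposits of CHF 35,050.00 at the end of each year.
Periodic rate r = 0.123 per year.
FV = PMT × [((1+r)^n − 1)/r] = 35,050 × [(1+r)^20 − 1] / r = CHF 2,614,907.36

CHF 2,614,907.36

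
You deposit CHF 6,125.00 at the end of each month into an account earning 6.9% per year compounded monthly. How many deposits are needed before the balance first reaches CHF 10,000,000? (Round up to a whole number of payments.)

409 payments

Periodic rate r = 0.069/12 per month; n is counted in months.
Ordinary annuity FV: 10,000,000 = 6,125 × [((1+r)^n − 1)/r].
(1+r)^n = 1 + 10,000,000 × r / 6,125, so n = ln(1 + 10,000,000·r/6,125) / ln(1+r) = 408.23.
Round up to a whole number of payments: n = 409.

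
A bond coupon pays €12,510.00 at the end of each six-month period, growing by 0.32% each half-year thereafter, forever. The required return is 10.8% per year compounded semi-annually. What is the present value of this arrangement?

€246,259.84

Periodic rate r = 0.108/2 per half-year.
Growing perpetuity (Gordon): PV = PMT₁ / (r − g) = 12,510 / (r − 0.0032) = €246,259.84.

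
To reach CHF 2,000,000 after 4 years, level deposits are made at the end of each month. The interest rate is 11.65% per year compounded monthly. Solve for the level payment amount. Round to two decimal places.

CHF 32,907.97

Level ordinary annuity; solve FV = PMT × [((1+r)^n − 1)/r] for PMT.
Periodic rate r = 0.1165/12 per month; n is counted in months.
With n = 48: PMT = 2,000,000 / ([((1+r)^n − 1)/r]) = CHF 32,907.97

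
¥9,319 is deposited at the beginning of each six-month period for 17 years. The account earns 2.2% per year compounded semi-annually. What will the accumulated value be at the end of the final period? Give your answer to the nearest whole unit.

This is an annuity due: 34 deposits of ¥9,319 at the beginning of each six-month period.
Periodic rate r = 0.022/2 per half-year; n is counted in half-years.
FV = PMT × [((1+r)^n − 1)/r] × (1+r) = 9,319 × [(1+r)^34 − 1] / r × (1+r) = ¥385,915

¥385,915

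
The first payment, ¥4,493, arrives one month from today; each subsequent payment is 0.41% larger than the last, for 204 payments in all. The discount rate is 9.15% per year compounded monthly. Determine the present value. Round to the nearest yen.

Periodic rate r = 0.0915/12 per month; n is counted in months.
Growing ordinary annuity: PV = PMT₁ × [1 − ((1+g)/(1+r))^n] / (r − g) = 4,493 × [1 − ((1+0.0041)/(1+r))^204] / (r − 0.0041) = ¥651,024.

¥651,024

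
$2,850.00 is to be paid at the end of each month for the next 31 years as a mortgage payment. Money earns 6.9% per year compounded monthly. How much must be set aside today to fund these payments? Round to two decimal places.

$436,919.24

This is an ordinary annuity: 372 payments of $2,850.00 at the end of each month.
Periodic rate r = 0.069/12 per month; n is counted in months.
PV = PMT × [(1 − (1+r)^−n)/r] = 2,850 × [1 − (1+r)^−372] / r = $436,919.24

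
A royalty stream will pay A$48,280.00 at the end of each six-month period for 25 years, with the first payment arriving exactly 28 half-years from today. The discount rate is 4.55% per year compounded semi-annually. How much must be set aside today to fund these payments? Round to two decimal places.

Ordinary annuity of 50 payments, first payment at period 28.
Periodic rate r = 0.0455/2 per half-year; n is counted in half-years.
The ordinary-annuity PV formula values the stream one period before the first payment (period 27); discount that back 27 periods:
PV₀ = 48,280 × [1 − (1+r)^−50] / r × (1+r)^−27 = A$780,702.57

A$780,702.57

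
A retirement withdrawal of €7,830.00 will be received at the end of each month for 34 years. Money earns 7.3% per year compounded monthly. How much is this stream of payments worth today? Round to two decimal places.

This is an ordinary annuity: 408 payments of €7,830.00 at the end of each month.
Periodic rate r = 0.073/12 per month; n is counted in months.
PV = PMT × [(1 − (1+r)^−n)/r] = 7,830 × [1 − (1+r)^−408] / r = €1,178,738.91

€1,178,738.91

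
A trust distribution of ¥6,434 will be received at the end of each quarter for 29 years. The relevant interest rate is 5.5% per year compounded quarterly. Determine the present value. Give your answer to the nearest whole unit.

This is an ordinary annuity: 116 payments of ¥6,434 at the end of each quarter.
Periodic rate r = 0.055/4 per quarter; n is counted in quarters.
PV = PMT × [(1 − (1+r)^−n)/r] = 6,434 × [1 − (1+r)^−116] / r = ¥371,944

¥371,944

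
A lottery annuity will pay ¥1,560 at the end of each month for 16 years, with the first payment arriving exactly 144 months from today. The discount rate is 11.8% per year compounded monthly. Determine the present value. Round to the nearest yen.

¥33,168

Ordinary annuity of 192 payments, first payment at period 144.
Periodic rate r = 0.118/12 per month; n is counted in months.
The ordinary-annuity PV formula values the stream one period before the first payment (period 143); discount that back 143 periods:
PV₀ = 1,560 × [1 − (1+r)^−192] / r × (1+r)^−143 = ¥33,168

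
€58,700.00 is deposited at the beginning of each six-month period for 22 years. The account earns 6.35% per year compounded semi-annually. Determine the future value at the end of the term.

This is an annuity due: 44 deposits of €58,700.00 at the beginning of each six-month period.
Periodic rate r = 0.0635/2 per half-year; n is counted in half-years.
FV = PMT × [((1+r)^n − 1)/r] × (1+r) = 58,700 × [(1+r)^44 − 1] / r × (1+r) = €5,638,986.05

€5,638,986.05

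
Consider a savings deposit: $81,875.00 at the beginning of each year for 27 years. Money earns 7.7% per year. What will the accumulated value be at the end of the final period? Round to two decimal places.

This is an annuity due: 27 deposits of $81,875.00 at the beginning of each year.
Periodic rate r = 0.077 per year.
FV = PMT × [((1+r)^n − 1)/r] × (1+r) = 81,875 × [(1+r)^27 − 1] / r × (1+r) = $7,340,759.63

$7,340,759.63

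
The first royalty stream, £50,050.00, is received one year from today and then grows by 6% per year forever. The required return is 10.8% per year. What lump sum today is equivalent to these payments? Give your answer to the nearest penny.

£1,042,708.33

Periodic rate r = 0.108 per year.
Growing perpetuity (Gordon): PV = PMT₁ / (r − g) = 50,050 / (r − 0.06) = £1,042,708.33.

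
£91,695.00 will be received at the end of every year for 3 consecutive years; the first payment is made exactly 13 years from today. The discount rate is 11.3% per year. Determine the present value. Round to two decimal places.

Ordinary annuity of 3 payments, first payment at period 13.
Periodic rate r = 0.113 per year.
The ordinary-annuity PV formula values the stream one period before the first payment (period 12); discount that back 12 periods:
PV₀ = 91,695 × [1 − (1+r)^−3] / r × (1+r)^−12 = £61,686.80

£61,686.80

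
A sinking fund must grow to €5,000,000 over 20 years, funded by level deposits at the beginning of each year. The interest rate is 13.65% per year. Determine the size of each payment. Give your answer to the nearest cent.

Level annuity due; solve FV = PMT × [((1+r)^n − 1)/r] × (1+r) for PMT.
Periodic rate r = 0.1365 per year.
With n = 20: PMT = 5,000,000 / ([((1+r)^n − 1)/r] × (1+r)) = €50,363.98

€50,363.98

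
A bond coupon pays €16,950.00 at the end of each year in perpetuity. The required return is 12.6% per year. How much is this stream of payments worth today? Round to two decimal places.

Periodic rate r = 0.126 per year.
Level perpetuity: PV = PMT / r = 16,950 / (0.126) = €134,523.81.

€134,523.81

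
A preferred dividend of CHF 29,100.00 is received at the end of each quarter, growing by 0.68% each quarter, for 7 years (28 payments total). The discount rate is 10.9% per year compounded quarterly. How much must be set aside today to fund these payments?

Periodic rate r = 0.109/4 per quarter; n is counted in quarters.
Growing ordinary annuity: PV = PMT₁ × [1 − ((1+g)/(1+r))^n] / (r − g) = 29,100 × [1 − ((1+0.0068)/(1+r))^28] / (r − 0.0068) = CHF 612,624.24.

CHF 612,624.24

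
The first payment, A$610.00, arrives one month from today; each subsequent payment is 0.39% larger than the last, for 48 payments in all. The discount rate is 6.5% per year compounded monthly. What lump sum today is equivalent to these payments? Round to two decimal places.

Periodic rate r = 0.065/12 per month; n is counted in months.
Growing ordinary annuity: PV = PMT₁ × [1 − ((1+g)/(1+r))^n] / (r − g) = 610 × [1 − ((1+0.0039)/(1+r))^48] / (r − 0.0039) = A$28,113.36.

A$28,113.36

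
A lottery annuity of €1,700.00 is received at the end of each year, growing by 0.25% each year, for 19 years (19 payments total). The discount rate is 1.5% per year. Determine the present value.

Periodic rate r = 0.015 per year.
Growing ordinary annuity: PV = PMT₁ × [1 − ((1+g)/(1+r))^n] / (r − g) = 1,700 × [1 − ((1+0.0025)/(1+r))^19] / (r − 0.0025) = €28,529.97.

€28,529.97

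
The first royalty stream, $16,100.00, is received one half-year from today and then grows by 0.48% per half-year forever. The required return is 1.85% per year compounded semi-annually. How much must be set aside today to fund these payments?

$3,617,977.53

Periodic rate r = 0.0185/2 per half-year.
Growing perpetuity (Gordon): PV = PMT₁ / (r − g) = 16,100 / (r − 0.0048) = $3,617,977.53.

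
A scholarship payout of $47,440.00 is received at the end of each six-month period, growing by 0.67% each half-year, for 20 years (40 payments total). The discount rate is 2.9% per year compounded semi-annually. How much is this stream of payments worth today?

Periodic rate r = 0.029/2 per half-year; n is counted in half-years.
Growing ordinary annuity: PV = PMT₁ × [1 − ((1+g)/(1+r))^n] / (r − g) = 47,440 × [1 − ((1+0.0067)/(1+r))^40] / (r − 0.0067) = $1,615,516.02.

$1,615,516.02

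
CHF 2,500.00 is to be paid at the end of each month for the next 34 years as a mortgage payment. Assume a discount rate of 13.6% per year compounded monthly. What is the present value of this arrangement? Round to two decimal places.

This is an ordinary annuity: 408 payments of CHF 2,500.00 at the end of each month.
Periodic rate r = 0.136/12 per month; n is counted in months.
PV = PMT × [(1 − (1+r)^−n)/r] = 2,500 × [1 − (1+r)^−408] / r = CHF 218,366.47

CHF 218,366.47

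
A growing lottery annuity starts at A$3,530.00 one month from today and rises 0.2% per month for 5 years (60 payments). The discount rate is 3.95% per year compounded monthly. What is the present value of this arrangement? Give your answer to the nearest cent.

A$203,283.47

Periodic rate r = 0.0395/12 per month; n is counted in months.
Growing ordinary annuity: PV = PMT₁ × [1 − ((1+g)/(1+r))^n] / (r − g) = 3,530 × [1 − ((1+0.002)/(1+r))^60] / (r − 0.002) = A$203,283.47.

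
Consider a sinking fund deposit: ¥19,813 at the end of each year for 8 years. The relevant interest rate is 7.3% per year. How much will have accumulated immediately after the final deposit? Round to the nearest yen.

This is an ordinary annuity: 8 deposits of ¥19,813 at the end of each year.
Periodic rate r = 0.073 per year.
FV = PMT × [((1+r)^n − 1)/r] = 19,813 × [(1+r)^8 − 1] / r = ¥205,487

¥205,487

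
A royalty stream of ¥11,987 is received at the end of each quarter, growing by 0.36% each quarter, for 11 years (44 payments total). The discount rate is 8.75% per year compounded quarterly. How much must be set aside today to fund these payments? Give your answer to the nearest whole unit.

Periodic rate r = 0.0875/4 per quarter; n is counted in quarters.
Growing ordinary annuity: PV = PMT₁ × [1 − ((1+g)/(1+r))^n] / (r − g) = 11,987 × [1 − ((1+0.0036)/(1+r))^44] / (r − 0.0036) = ¥359,427.

¥359,427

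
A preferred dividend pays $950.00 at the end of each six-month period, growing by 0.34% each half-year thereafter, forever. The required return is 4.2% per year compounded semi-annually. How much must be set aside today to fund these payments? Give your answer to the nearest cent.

$53,977.27

Periodic rate r = 0.042/2 per half-year.
Growing perpetuity (Gordon): PV = PMT₁ / (r − g) = 950 / (r − 0.0034) = $53,977.27.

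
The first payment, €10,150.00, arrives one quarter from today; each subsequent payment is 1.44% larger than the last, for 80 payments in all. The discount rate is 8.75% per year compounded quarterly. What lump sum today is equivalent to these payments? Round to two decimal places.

€603,163.37

Periodic rate r = 0.0875/4 per quarter; n is counted in quarters.
Growing ordinary annuity: PV = PMT₁ × [1 − ((1+g)/(1+r))^n] / (r − g) = 10,150 × [1 − ((1+0.0144)/(1+r))^80] / (r − 0.0144) = €603,163.37.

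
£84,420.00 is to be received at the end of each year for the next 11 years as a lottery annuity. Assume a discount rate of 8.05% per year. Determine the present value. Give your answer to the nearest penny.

£601,212.20

This is an ordinary annuity: 11 payments of £84,420.00 at the end of each year.
Periodic rate r = 0.0805 per year.
PV = PMT × [(1 − (1+r)^−n)/r] = 84,420 × [1 − (1+r)^−11] / r = £601,212.20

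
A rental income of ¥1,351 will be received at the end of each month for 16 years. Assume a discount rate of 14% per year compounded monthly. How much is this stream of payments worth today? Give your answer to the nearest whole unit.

This is an ordinary annuity: 192 payments of ¥1,351 at the end of each month.
Periodic rate r = 0.14/12 per month; n is counted in months.
PV = PMT × [(1 − (1+r)^−n)/r] = 1,351 × [1 − (1+r)^−192] / r = ¥103,311

¥103,311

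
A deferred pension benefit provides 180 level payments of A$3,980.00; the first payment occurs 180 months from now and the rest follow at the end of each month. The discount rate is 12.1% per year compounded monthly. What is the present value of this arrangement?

Ordinary annuity of 180 payments, first payment at period 180.
Periodic rate r = 0.121/12 per month; n is counted in months.
The ordinary-annuity PV formula values the stream one period before the first payment (period 179); discount that back 179 periods:
PV₀ = 3,980 × [1 − (1+r)^−180] / r × (1+r)^−179 = A$54,749.07

A$54,749.07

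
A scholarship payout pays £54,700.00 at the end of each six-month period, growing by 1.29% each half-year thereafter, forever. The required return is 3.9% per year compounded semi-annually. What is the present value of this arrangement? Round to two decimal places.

Periodic rate r = 0.039/2 per half-year.
Growing perpetuity (Gordon): PV = PMT₁ / (r − g) = 54,700 / (r − 0.0129) = £8,287,878.79.

£8,287,878.79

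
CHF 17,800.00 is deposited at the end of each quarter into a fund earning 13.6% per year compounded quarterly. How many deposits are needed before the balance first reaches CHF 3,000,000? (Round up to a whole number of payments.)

Periodic rate r = 0.136/4 per quarter; n is counted in quarters.
Ordinary annuity FV: 3,000,000 = 17,800 × [((1+r)^n − 1)/r].
(1+r)^n = 1 + 3,000,000 × r / 17,800, so n = ln(1 + 3,000,000·r/17,800) / ln(1+r) = 57.03.
Round up to a whole number of payments: n = 58.

58 payments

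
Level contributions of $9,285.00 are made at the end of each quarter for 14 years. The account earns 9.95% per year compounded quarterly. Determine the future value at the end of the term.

$1,104,443.58

This is an ordinary annuity: 56 deposits of $9,285.00 at the end of each quarter.
Periodic rate r = 0.0995/4 per quarter; n is counted in quarters.
FV = PMT × [((1+r)^n − 1)/r] = 9,285 × [(1+r)^56 − 1] / r = $1,104,443.58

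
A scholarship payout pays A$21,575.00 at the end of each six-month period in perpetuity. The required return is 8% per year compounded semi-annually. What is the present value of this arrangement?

Periodic rate r = 0.08/2 per half-year.
Level perpetuity: PV = PMT / r = 21,575 / (0.08/2) = A$539,375.00.

A$539,375.00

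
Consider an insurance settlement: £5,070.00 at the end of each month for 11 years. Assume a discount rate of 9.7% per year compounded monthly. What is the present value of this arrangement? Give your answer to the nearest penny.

This is an ordinary annuity: 132 payments of £5,070.00 at the end of each month.
Periodic rate r = 0.097/12 per month; n is counted in months.
PV = PMT × [(1 − (1+r)^−n)/r] = 5,070 × [1 − (1+r)^−132] / r = £410,501.93

£410,501.93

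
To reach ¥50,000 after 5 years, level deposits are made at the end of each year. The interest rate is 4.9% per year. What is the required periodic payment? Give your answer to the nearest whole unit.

Level ordinary annuity; solve FV = PMT × [((1+r)^n − 1)/r] for PMT.
Periodic rate r = 0.049 per year.
With n = 5: PMT = 50,000 / ([((1+r)^n − 1)/r]) = ¥9,067

¥9,067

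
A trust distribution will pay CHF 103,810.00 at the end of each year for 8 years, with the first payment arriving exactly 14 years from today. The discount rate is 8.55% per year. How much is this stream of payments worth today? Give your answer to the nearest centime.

Ordinary annuity of 8 payments, first payment at period 14.
Periodic rate r = 0.0855 per year.
The ordinary-annuity PV formula values the stream one period before the first payment (period 13); discount that back 13 periods:
PV₀ = 103,810 × [1 − (1+r)^−8] / r × (1+r)^−13 = CHF 201,118.74

CHF 201,118.74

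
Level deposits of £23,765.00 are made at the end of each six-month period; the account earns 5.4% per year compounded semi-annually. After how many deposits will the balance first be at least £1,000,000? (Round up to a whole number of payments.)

Periodic rate r = 0.054/2 per half-year; n is counted in half-years.
Ordinary annuity FV: 1,000,000 = 23,765 × [((1+r)^n − 1)/r].
(1+r)^n = 1 + 1,000,000 × r / 23,765, so n = ln(1 + 1,000,000·r/23,765) / ln(1+r) = 28.49.
Round up to a whole number of payments: n = 29.

29 payments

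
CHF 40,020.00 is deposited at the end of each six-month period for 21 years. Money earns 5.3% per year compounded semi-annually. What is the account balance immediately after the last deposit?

CHF 3,019,905.87

This is an ordinary annuity: 42 deposits of CHF 40,020.00 at the end of each six-month period.
Periodic rate r = 0.053/2 per half-year; n is counted in half-years.
FV = PMT × [((1+r)^n − 1)/r] = 40,020 × [(1+r)^42 − 1] / r = CHF 3,019,905.87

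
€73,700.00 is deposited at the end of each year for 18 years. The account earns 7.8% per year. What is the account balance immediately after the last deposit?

This is an ordinary annuity: 18 deposits of €73,700.00 at the end of each year.
Periodic rate r = 0.078 per year.
FV = PMT × [((1+r)^n − 1)/r] = 73,700 × [(1+r)^18 − 1] / r = €2,706,958.44

€2,706,958.44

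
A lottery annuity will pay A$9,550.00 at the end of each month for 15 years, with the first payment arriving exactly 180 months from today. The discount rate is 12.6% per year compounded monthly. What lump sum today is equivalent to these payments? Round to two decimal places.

A$118,827.83

Ordinary annuity of 180 payments, first payment at period 180.
Periodic rate r = 0.126/12 per month; n is counted in months.
The ordinary-annuity PV formula values the stream one period before the first payment (period 179); discount that back 179 periods:
PV₀ = 9,550 × [1 − (1+r)^−180] / r × (1+r)^−179 = A$118,827.83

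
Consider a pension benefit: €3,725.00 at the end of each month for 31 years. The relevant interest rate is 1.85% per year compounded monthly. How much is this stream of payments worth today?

€1,053,957.17

This is an ordinary annuity: 372 payments of €3,725.00 at the end of each month.
Periodic rate r = 0.0185/12 per month; n is counted in months.
PV = PMT × [(1 − (1+r)^−n)/r] = 3,725 × [1 − (1+r)^−372] / r = €1,053,957.17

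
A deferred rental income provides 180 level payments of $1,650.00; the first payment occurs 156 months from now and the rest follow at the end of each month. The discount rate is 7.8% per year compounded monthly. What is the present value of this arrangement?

Ordinary annuity of 180 payments, first payment at period 156.
Periodic rate r = 0.078/12 per month; n is counted in months.
The ordinary-annuity PV formula values the stream one period before the first payment (period 155); discount that back 155 periods:
PV₀ = 1,650 × [1 − (1+r)^−180] / r × (1+r)^−155 = $64,019.29

$64,019.29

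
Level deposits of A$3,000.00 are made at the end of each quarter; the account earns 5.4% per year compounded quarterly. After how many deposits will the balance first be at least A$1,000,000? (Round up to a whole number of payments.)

Periodic rate r = 0.054/4 per quarter; n is counted in quarters.
Ordinary annuity FV: 1,000,000 = 3,000 × [((1+r)^n − 1)/r].
(1+r)^n = 1 + 1,000,000 × r / 3,000, so n = ln(1 + 1,000,000·r/3,000) / ln(1+r) = 127.13.
Round up to a whole number of payments: n = 128.

128 payments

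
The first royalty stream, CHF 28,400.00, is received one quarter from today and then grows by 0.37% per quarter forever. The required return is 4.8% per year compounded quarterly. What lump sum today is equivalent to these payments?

CHF 3,421,686.75

Periodic rate r = 0.048/4 per quarter.
Growing perpetuity (Gordon): PV = PMT₁ / (r − g) = 28,400 / (r − 0.0037) = CHF 3,421,686.75.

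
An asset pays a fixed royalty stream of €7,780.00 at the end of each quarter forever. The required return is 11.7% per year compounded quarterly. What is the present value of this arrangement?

€265,982.91

Periodic rate r = 0.117/4 per quarter.
Level perpetuity: PV = PMT / r = 7,780 / (0.117/4) = €265,982.91.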